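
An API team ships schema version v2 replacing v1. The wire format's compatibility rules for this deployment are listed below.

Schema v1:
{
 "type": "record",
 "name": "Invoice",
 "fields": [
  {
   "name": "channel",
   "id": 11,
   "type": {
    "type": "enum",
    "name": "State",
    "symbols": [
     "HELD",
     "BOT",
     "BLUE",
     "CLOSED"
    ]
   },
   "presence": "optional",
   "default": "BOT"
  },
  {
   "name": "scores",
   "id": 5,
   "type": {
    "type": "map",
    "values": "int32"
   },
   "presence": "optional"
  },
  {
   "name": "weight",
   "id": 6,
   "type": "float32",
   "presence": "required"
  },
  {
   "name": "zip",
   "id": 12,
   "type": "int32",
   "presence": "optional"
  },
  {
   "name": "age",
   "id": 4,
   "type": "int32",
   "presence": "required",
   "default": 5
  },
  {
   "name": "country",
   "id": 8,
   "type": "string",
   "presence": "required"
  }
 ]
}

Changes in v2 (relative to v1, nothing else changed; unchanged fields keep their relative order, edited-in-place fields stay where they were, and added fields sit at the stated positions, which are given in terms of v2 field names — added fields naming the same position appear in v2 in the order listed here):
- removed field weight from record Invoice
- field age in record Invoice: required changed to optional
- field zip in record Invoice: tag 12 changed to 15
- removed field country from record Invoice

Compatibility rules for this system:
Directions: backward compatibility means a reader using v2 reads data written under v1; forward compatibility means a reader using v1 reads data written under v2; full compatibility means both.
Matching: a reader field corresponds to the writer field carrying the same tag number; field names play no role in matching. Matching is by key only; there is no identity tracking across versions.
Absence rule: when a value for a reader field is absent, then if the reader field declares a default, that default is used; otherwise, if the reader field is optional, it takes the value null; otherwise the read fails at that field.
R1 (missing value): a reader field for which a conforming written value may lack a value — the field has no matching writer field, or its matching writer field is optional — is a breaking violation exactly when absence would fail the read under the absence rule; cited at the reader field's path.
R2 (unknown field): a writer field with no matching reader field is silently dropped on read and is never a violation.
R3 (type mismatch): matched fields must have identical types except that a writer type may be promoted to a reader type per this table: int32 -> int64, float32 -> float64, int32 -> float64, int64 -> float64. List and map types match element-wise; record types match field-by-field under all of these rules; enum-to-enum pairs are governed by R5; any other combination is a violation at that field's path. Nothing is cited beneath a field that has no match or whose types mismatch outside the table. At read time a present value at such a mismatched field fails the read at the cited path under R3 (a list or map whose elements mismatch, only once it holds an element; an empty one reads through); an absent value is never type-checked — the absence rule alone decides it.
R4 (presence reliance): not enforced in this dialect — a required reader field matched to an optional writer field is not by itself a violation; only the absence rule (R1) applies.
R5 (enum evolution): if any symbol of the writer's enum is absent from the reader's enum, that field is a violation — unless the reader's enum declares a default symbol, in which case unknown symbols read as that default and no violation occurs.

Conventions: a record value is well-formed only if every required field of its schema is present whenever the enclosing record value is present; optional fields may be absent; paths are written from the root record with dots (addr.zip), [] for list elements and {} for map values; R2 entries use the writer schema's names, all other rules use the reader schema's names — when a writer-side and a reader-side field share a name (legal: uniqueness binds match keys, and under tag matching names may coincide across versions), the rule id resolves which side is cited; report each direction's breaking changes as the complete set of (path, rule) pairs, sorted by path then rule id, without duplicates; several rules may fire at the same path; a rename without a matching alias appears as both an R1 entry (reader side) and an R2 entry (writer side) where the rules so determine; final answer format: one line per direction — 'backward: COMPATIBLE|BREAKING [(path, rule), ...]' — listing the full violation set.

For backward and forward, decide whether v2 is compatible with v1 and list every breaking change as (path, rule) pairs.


each type pair in Invoice: writer, then reader
backward on Invoice — v2 reading data written by v1:
  writer optional, State -> State: reader channel maps from writer channel
  writer optional, map<string, int32> -> map<string, int32>: reader scores maps from writer scores
  zip has no writer counterpart
  writer required, int32 -> int32: reader age maps from writer age
  leftover writer field: weight
  leftover writer field: zip
  leftover writer field: country
  => backward verdict for Invoice: COMPATIBLE, no violations
forward on Invoice — v1 reading data written by v2:
  writer optional, State -> State: reader channel maps from writer channel
  writer optional, map<string, int32> -> map<string, int32>: reader scores maps from writer scores
  weight has no writer counterpart
  zip has no writer counterpart
  writer optional, int32 -> int32: reader age maps from writer age
  country has no writer counterpart
  leftover writer field: zip
  breaking: (country, R1)
  breaking: (weight, R1)
  forward on Invoice therefore BREAKING (2)

backward: COMPATIBLE []; forward: BREAKING [(country, R1), (weight, R1)]


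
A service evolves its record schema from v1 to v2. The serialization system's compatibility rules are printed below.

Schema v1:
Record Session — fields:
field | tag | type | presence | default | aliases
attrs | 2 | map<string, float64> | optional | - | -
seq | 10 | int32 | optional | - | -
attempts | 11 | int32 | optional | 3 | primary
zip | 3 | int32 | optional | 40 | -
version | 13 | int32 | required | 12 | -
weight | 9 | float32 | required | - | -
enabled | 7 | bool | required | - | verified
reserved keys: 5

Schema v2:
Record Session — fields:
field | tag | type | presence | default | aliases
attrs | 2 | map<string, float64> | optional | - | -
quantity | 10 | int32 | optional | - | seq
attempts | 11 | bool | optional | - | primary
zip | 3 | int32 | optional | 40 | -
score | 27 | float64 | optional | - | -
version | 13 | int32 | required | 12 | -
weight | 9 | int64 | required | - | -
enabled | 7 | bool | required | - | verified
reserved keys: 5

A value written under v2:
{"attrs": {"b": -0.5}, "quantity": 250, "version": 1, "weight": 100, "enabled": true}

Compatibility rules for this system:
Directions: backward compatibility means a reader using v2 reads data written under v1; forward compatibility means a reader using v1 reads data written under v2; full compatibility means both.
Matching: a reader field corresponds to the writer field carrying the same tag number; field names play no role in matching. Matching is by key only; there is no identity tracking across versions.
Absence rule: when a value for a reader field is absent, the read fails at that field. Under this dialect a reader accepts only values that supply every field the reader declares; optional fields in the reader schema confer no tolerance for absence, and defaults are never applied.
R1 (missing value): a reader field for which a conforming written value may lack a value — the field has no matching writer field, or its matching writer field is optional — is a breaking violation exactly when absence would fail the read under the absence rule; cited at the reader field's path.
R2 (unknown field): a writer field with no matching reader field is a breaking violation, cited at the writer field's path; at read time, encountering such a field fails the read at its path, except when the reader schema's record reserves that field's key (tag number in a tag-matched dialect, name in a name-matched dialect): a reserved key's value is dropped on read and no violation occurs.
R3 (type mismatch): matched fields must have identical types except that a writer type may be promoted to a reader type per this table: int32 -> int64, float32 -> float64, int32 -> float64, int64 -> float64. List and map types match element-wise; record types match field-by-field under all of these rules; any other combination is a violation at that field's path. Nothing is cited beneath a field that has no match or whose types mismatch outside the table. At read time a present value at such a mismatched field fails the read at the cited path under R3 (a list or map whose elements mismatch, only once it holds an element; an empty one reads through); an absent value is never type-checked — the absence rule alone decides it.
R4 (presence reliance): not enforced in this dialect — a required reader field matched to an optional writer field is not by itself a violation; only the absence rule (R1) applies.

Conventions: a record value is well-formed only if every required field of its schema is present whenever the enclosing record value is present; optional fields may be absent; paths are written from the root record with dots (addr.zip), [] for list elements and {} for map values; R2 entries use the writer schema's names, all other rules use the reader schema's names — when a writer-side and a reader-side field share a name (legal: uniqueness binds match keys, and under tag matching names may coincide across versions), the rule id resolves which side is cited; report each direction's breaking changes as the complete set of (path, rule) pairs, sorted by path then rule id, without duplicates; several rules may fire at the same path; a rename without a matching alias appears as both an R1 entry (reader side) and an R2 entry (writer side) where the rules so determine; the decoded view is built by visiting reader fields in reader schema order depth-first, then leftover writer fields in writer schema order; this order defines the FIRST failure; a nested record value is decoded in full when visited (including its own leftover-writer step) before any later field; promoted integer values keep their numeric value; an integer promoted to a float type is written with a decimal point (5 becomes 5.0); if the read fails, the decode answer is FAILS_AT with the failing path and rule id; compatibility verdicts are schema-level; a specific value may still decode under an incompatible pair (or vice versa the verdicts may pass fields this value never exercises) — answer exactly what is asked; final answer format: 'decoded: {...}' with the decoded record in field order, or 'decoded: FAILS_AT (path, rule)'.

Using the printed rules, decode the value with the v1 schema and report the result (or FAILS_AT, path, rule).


decoded: FAILS_AT (attempts, R1)

arrows below run writer -> reader for Session
decode walk for Session under reader schema v1:
  attrs := {"b": -0.5}
  seq := 250 (from writer quantity)
  read fails at attempts under R1 (no fill)
  => FAILS_AT (attempts, R1)
remaining Session differences; none change what is asked:
  renamed field seq to quantity in record Session (alias seq declared on the renamed field) -> changes Session's schema-level verdicts only — the decode of this value is the same
  added field score to record Session: optional float64, tag 27 (in v2 it sits immediately before version) -> changes Session's schema-level verdicts only — the decode of this value is the same
  field weight in record Session: type float32 changed to int64 -> changes Session's schema-level verdicts only — the decode of this value is the same


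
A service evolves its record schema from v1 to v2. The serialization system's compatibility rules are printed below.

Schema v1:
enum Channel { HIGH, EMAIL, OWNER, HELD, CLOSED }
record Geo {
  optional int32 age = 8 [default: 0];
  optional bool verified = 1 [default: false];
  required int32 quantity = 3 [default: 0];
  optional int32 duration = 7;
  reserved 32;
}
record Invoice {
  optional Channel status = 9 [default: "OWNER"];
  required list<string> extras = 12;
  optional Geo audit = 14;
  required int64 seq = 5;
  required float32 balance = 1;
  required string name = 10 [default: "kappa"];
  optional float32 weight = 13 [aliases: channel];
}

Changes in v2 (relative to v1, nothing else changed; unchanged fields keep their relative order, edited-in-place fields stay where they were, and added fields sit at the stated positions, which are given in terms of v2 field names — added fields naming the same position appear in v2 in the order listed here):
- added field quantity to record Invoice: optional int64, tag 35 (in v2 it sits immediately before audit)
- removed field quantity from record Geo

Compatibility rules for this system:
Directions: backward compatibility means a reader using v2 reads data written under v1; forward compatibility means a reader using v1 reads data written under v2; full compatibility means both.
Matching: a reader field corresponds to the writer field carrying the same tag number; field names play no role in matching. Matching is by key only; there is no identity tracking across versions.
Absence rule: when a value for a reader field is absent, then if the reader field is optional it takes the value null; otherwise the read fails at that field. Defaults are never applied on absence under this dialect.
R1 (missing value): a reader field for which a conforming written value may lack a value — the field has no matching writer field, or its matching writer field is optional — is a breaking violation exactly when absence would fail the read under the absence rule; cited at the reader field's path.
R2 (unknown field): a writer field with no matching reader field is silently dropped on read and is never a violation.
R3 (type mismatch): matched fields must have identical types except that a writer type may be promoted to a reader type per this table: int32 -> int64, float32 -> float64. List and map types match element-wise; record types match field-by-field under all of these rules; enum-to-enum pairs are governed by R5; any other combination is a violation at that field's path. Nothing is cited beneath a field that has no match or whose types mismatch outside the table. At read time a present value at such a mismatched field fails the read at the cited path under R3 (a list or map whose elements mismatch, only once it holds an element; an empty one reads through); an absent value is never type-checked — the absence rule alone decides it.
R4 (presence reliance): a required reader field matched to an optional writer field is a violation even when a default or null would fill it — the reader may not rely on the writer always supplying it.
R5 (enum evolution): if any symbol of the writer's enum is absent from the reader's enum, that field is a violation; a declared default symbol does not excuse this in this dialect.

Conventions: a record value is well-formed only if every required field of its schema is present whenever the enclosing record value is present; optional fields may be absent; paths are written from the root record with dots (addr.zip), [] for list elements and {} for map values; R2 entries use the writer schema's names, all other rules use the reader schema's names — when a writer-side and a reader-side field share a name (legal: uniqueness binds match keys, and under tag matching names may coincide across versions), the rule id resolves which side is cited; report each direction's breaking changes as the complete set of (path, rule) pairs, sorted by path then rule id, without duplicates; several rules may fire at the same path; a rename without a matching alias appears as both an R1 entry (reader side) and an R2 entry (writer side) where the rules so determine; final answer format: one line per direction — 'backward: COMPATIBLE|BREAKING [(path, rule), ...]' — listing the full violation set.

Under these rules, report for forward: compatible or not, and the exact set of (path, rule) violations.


in Invoice below, arrows point writer -> reader
forward analysis of Invoice with v1 as reader and v2 as writer:
  writer optional, Channel -> Channel: reader status maps from writer status
  writer required, list<string> -> list<string>: reader extras maps from writer extras
  writer optional, Geo -> Geo: reader audit maps from writer audit
  writer required, int64 -> int64: reader seq maps from writer seq
  writer required, float32 -> float32: reader balance maps from writer balance
  writer required, string -> string: reader name maps from writer name
  writer optional, float32 -> float32: reader weight maps from writer weight
  leftover writer field: quantity
  writer optional, int32 -> int32: reader audit.age maps from writer audit.age
  writer optional, bool -> bool: reader audit.verified maps from writer audit.verified
  audit.quantity: no writer match
  writer optional, int32 -> int32: reader audit.duration maps from writer audit.duration
  R1 fires at audit.quantity
  => forward: BREAKING (1)
checking off the Invoice differences that do not matter here:
  added field quantity to record Invoice: optional int64, tag 35 (in v2 it sits immediately before audit) -> no rule fires on it in Invoice's dialect; the asked verdict holds

forward: BREAKING [(audit.quantity, R1)]


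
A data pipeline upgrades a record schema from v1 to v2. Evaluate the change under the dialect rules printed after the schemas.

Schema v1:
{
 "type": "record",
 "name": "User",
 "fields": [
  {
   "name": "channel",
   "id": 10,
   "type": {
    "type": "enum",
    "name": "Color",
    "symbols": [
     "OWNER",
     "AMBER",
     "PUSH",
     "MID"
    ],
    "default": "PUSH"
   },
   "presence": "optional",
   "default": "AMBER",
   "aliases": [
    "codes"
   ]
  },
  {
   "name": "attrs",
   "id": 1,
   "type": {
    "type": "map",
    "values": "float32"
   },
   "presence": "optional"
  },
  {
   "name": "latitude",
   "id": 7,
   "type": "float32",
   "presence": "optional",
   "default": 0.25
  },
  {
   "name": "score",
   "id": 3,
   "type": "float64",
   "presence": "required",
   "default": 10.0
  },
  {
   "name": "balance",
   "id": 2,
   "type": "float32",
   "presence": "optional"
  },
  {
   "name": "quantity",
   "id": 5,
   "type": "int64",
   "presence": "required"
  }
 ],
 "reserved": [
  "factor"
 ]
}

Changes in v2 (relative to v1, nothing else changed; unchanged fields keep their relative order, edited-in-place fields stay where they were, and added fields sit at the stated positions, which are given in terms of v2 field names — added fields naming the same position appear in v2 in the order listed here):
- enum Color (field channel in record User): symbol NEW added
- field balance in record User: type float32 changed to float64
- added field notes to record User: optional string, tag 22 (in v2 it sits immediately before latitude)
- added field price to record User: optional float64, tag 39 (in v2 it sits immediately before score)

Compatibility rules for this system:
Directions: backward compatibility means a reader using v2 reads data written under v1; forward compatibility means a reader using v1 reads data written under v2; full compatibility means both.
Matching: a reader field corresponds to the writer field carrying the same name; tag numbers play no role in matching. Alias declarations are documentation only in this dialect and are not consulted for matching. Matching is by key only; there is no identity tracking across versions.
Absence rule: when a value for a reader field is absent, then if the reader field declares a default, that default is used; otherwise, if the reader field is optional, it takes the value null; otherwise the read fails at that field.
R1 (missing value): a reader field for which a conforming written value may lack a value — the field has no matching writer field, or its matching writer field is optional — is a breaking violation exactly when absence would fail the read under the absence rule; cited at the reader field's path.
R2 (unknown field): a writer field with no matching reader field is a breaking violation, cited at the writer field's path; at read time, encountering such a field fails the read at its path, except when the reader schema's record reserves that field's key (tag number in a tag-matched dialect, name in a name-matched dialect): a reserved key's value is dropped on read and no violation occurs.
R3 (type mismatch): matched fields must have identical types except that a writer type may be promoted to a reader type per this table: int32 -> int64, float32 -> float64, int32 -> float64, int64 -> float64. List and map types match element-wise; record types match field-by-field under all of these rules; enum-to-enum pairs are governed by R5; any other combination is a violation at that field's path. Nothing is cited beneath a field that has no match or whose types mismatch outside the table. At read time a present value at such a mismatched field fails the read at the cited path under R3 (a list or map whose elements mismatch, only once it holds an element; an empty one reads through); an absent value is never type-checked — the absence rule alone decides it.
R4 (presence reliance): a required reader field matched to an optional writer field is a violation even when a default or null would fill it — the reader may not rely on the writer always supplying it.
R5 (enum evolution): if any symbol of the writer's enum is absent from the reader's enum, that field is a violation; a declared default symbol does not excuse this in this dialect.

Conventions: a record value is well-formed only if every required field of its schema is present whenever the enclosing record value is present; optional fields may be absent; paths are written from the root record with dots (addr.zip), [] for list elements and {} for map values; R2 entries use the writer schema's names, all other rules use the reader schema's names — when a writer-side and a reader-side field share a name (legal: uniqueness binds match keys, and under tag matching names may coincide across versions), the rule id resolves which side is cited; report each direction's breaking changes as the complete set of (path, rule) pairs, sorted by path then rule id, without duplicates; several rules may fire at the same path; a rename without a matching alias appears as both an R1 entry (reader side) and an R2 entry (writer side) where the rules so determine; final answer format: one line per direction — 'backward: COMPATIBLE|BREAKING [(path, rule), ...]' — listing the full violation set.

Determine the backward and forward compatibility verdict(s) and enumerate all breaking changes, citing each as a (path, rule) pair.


each type pair in User: writer, then reader
backward for User (reader v2, writer v1):
  Color -> Color, writer optional: channel aligns to channel
  map<string, float32> -> map<string, float32>, writer optional: attrs aligns to attrs
  notes has no writer counterpart
  float32 -> float32, writer optional: latitude aligns to latitude
  price has no writer counterpart
  float64 -> float64, writer required: score aligns to score
  float32 -> float64, writer optional: balance aligns to balance
  int64 -> int64, writer required: quantity aligns to quantity
  nothing fires on User: backward is COMPATIBLE
forward for User (reader v1, writer v2):
  Color -> Color, writer optional: channel aligns to channel
  map<string, float32> -> map<string, float32>, writer optional: attrs aligns to attrs
  float32 -> float32, writer optional: latitude aligns to latitude
  float64 -> float64, writer required: score aligns to score
  float64 -> float32, writer optional: balance aligns to balance
  int64 -> int64, writer required: quantity aligns to quantity
  writer field notes has no reader counterpart
  writer field price has no reader counterpart
  R3 fires at balance
  R5 fires at channel
  R2 fires at notes
  R2 fires at price
  => forward verdict for User: BREAKING, 4 violation(s)

backward: COMPATIBLE []; forward: BREAKING [(balance, R3), (channel, R5), (notes, R2), (price, R2)]


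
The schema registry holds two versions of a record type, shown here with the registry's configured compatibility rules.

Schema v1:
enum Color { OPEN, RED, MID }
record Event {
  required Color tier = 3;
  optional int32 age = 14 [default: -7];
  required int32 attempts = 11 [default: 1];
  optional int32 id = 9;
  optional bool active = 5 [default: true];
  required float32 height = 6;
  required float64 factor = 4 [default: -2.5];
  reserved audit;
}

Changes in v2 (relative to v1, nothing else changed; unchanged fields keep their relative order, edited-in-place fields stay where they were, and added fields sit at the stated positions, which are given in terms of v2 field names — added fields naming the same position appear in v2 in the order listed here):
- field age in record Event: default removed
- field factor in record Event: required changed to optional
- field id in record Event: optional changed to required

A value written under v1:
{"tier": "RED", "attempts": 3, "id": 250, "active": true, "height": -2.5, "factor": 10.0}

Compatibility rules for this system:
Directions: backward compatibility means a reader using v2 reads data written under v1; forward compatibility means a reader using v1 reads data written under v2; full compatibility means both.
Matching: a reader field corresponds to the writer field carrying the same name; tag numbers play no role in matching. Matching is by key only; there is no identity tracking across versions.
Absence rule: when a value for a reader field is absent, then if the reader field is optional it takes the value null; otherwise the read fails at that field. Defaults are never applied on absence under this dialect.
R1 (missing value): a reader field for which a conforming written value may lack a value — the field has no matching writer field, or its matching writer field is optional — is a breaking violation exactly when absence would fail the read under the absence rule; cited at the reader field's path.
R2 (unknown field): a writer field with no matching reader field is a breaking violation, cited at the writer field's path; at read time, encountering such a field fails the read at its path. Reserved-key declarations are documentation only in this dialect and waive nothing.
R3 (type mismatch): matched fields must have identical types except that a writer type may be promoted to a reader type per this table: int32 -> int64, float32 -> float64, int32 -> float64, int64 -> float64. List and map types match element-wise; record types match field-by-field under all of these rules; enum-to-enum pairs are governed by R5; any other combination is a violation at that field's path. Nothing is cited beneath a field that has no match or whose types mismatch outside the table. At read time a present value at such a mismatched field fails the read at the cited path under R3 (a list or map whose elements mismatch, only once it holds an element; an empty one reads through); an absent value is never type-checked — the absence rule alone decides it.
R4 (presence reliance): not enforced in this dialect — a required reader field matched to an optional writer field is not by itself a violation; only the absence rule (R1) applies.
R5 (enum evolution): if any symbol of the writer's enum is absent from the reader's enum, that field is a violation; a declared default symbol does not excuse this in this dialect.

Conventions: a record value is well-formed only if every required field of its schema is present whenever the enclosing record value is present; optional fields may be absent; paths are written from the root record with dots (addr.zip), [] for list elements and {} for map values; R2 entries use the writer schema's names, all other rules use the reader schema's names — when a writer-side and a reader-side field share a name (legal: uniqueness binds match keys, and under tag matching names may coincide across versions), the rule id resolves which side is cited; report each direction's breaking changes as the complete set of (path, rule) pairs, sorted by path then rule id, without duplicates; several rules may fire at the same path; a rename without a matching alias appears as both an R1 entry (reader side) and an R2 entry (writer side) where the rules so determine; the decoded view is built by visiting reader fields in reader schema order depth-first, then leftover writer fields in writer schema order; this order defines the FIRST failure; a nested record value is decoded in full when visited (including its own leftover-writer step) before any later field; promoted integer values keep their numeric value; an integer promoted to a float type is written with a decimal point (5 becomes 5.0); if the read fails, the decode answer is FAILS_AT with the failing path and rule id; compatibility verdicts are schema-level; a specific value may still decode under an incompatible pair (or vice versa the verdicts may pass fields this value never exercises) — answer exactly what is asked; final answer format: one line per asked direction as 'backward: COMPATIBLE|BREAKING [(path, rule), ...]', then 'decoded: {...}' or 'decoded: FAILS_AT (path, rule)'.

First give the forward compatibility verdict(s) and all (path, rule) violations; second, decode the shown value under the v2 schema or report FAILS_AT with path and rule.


arrows below run writer -> reader for Event
forward on Event — v1 reading data written by v2:
  writer required, Color -> Color: reader tier maps from writer tier
  writer optional, int32 -> int32: reader age maps from writer age
  writer required, int32 -> int32: reader attempts maps from writer attempts
  writer required, int32 -> int32: reader id maps from writer id
  writer optional, bool -> bool: reader active maps from writer active
  writer required, float32 -> float32: reader height maps from writer height
  writer optional, float64 -> float64: reader factor maps from writer factor
  R1 fires at factor
  => forward: BREAKING (1)
decode (reader v2):
  tier := "RED"
  age := null (absent, optional -> null)
  attempts := 3
  id := 250
  active := true
  height := -2.5
  factor := 10.0
  => decoded: {"tier": "RED", "age": null, "attempts": 3, "id": 250, "active": true, "height": -2.5, "factor": 10.0}
remaining Event differences; none change what is asked:
  field age in record Event: default removed -> triggers nothing under Event's printed rules — same verdict
  field id in record Event: optional changed to required -> matters only for Event's backward compatibility — outside the asked direction

forward: BREAKING [(factor, R1)]; decoded: {"tier": "RED", "age": null, "attempts": 3, "id": 250, "active": true, "height": -2.5, "factor": 10.0}


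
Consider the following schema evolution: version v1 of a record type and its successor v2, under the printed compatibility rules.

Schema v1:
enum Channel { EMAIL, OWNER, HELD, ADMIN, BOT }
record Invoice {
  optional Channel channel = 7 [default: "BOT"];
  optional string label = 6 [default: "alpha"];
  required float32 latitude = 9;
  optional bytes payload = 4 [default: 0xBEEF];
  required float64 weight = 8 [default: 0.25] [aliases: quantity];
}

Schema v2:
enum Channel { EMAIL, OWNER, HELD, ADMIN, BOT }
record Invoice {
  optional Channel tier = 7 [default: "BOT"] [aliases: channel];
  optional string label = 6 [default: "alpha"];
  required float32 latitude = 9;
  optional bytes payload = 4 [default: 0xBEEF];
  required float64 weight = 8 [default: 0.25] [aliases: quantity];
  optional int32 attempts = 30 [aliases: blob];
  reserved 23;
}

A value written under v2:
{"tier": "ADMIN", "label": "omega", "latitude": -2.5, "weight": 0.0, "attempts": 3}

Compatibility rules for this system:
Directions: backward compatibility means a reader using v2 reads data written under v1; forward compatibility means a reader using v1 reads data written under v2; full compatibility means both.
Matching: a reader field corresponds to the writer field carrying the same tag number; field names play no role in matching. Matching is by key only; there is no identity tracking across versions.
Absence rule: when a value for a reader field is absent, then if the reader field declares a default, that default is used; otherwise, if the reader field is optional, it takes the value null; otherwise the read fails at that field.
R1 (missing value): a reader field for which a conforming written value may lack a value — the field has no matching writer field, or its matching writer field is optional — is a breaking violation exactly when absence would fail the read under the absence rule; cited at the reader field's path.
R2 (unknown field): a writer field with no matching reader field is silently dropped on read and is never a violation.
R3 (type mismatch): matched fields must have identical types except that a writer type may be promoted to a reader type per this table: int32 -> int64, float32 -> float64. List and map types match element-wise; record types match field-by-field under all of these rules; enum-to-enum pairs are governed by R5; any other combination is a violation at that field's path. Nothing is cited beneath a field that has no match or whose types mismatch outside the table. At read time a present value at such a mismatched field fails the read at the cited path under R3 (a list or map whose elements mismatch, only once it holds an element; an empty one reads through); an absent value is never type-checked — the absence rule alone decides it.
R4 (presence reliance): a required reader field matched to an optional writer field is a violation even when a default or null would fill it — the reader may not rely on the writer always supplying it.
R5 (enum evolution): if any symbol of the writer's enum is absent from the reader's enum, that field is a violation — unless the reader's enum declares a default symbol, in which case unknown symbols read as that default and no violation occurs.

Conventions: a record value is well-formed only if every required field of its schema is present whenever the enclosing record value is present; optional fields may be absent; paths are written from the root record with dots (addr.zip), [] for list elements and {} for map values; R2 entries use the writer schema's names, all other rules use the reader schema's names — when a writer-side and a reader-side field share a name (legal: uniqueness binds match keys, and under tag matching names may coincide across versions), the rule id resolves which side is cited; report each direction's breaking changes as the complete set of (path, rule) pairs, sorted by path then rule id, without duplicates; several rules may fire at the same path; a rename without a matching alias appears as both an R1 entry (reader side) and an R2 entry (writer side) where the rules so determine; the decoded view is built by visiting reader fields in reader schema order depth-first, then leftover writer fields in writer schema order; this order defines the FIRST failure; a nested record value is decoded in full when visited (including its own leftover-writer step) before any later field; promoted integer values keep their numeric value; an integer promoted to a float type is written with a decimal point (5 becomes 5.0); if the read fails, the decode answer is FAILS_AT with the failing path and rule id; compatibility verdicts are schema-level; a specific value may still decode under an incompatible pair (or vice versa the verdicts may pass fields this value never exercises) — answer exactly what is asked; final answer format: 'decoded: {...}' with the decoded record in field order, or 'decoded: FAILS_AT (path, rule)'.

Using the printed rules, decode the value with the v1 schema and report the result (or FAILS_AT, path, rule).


decoded: {"channel": "ADMIN", "label": "omega", "latitude": -2.5, "payload": 0xBEEF, "weight": 0.0}

arrows below run writer -> reader for Invoice
decoding the Invoice value with the v1 reader:
  channel := "ADMIN" (from writer tier)
  label := "omega"
  latitude := -2.5
  payload := 0xBEEF (missing; default applied)
  weight := 0.0
  writer attempts: no reader field; dropped
  => decoded: {"channel": "ADMIN", "label": "omega", "latitude": -2.5, "payload": 0xBEEF, "weight": 0.0}
remaining Invoice differences; none change what is asked:
  added field attempts to record Invoice: optional int32, tag 30 (in v2 it sits last) -> no rule fires on it and the decoded Invoice view is identical with or without it
  renamed field channel to tier in record Invoice (alias channel declared on the renamed field) -> no rule fires on it and the decoded Invoice view is identical with or without it


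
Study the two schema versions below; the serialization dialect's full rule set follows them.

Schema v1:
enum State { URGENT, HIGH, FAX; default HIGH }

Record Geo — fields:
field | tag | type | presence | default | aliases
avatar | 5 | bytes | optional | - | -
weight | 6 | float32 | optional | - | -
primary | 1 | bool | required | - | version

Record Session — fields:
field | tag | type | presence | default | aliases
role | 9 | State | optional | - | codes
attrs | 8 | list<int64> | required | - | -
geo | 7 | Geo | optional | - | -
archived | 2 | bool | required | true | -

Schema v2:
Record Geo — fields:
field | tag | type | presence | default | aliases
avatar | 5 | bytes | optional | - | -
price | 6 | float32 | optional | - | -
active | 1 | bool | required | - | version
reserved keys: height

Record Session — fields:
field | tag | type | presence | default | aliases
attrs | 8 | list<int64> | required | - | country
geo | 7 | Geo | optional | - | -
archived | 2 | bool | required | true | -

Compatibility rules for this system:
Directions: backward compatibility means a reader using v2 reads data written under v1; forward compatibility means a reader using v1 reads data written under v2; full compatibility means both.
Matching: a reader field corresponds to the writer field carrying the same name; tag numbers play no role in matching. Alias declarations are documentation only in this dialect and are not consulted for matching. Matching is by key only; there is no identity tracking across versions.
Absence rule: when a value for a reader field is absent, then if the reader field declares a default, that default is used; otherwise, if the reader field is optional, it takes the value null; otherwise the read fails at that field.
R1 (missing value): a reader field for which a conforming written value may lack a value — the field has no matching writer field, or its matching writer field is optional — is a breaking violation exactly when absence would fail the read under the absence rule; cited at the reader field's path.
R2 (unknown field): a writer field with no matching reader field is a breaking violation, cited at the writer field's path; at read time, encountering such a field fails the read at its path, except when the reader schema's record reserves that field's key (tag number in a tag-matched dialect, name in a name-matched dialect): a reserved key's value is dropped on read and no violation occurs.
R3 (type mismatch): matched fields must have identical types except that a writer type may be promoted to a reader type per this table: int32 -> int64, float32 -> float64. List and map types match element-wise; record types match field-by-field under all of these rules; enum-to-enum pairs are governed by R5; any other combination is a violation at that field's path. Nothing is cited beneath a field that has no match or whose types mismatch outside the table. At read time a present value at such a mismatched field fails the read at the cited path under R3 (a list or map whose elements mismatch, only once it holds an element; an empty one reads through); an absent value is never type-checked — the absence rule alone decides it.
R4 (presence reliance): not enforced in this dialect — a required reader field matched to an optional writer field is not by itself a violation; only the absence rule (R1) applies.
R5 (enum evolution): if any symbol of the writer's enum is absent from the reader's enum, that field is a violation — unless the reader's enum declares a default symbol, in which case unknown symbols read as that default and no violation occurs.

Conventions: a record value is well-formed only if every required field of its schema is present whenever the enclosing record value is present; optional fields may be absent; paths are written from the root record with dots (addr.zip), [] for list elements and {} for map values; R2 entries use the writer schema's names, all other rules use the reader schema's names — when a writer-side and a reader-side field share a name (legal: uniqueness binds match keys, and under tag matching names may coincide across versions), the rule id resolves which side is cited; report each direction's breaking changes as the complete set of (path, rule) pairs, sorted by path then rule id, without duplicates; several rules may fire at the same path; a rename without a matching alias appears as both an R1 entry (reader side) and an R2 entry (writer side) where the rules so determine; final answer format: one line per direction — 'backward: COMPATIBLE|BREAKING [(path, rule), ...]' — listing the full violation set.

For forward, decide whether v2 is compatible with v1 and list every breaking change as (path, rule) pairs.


arrows below run writer -> reader for Session
forward for Session (reader v1, writer v2):
  role: no writer match
  list<int64> -> list<int64>, writer required: attrs aligns to attrs
  Geo -> Geo, writer optional: geo aligns to geo
  bool -> bool, writer required: archived aligns to archived
  bytes -> bytes, writer optional: geo.avatar aligns to geo.avatar
  geo.weight: no writer match
  geo.primary: no writer match
  geo.price (writer side), unknown to reader
  geo.active (writer side), unknown to reader
  rule R2 violated at geo.active
  rule R2 violated at geo.price
  rule R1 violated at geo.primary
  => 3 violation(s): forward is BREAKING for Session
checking off the Session differences that do not matter here:
  removed field role from record Session -> affects backward compatibility only, which is not asked

forward: BREAKING [(geo.active, R2), (geo.price, R2), (geo.primary, R1)]
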